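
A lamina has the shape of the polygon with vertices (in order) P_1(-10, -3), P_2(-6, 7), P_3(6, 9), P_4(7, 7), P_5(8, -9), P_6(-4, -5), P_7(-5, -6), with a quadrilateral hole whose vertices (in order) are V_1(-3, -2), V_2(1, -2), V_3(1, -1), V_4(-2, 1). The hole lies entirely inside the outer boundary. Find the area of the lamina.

Outer boundary:
Apply the shoelace (surveyor's) formula: 2A = Σ (x_i·y_{i+1} − x_{i+1}·y_i), indices taken mod 7.
Cross-terms: -88, -96, -21, -119, -76, -1, -45  ⇒  Σ = -446
Area = |Σ|/2 = 223.
Hole:
Apply the shoelace formula: 2A = Σ (x_i·y_{i+1} − x_{i+1}·y_i), indices taken mod 4.
V_1→V_2: (-3)(-2) − (1)(-2) = 8
V_2→V_3: (1)(-1) − (1)(-2) = 1
V_3→V_4: (1)(1) − (-2)(-1) = -1
V_4→V_1: (-2)(-2) − (-3)(1) = 7
Σ = 15
Area = |Σ|/2 = 7.5.
Net area = 223 − 7.5 = 215.5.

215.5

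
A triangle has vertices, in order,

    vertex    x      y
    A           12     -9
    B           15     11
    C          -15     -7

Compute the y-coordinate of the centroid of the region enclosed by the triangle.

Apply the shoelace formula. First the cross-terms c_i = x_i·y_{i+1} − x_{i+1}·y_i:
  267, 60, 219  ⇒  2A = 546, A = 273.
Then Σ (y_i + y_{i+1})·c_i = -2730, so ȳ = -2730 / (6·273) = -5/3.

-5/3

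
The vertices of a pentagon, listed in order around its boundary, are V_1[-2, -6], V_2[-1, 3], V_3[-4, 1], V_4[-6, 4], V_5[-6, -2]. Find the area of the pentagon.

Apply the shoelace (surveyor's) formula: 2A = Σ (x_i·y_{i+1} − x_{i+1}·y_i), indices taken mod 5.
Σ = (-12) + (11) + (-10) + (36) + (32) = 57
Area = |Σ|/2 = 28.5.

28.5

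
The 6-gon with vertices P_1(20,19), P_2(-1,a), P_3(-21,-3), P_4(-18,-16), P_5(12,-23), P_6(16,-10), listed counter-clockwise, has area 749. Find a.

-4

The doubled signed area Σ (x_i y_{i+1} − x_{i+1} y_i) is linear in a.
With a=0 it equals 1662; the coefficient of a is 41 (from the two edges through P_2).
So 41·a + 1662 = 2·749 = 1498 ⇒ a = -4.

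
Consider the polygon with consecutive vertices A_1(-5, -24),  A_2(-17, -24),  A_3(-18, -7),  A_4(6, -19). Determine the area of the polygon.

A_1→A_2: (-5)(-24) − (-17)(-24) = -288
A_2→A_3: (-17)(-7) − (-18)(-24) = -313
A_3→A_4: (-18)(-19) − (6)(-7) = 384
A_4→A_1: (6)(-24) − (-5)(-19) = -239
Σ = -456
Area = |Σ|/2 = 228.

228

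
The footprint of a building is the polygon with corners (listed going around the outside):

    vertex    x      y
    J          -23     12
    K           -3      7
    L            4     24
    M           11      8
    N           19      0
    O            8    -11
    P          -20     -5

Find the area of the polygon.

716.5

Σ = (-125) + (-100) + (-232) + (-152) + (-209) + (-260) + (-355) = -1433
Area = |Σ|/2 = 716.5.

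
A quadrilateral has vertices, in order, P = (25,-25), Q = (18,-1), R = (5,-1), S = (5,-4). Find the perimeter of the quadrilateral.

|PQ| = √((-7)² + (24)²) = √625 = 25
|QR| = √((-13)² + (0)²) = √169 = 13
|RS| = √((0)² + (-3)²) = √9 = 3
|SP| = √((20)² + (-21)²) = √841 = 29
Perimeter = 25 + 13 + 3 + 29 = 70.

70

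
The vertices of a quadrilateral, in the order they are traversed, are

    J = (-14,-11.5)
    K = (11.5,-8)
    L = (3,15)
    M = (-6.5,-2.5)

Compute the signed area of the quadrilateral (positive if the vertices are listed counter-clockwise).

Apply the shoelace formula: 2A = Σ (x_i·y_{i+1} − x_{i+1}·y_i), indices taken mod 4.
J→K: (-14)(-8) − (11.5)(-11.5) = 244.25
K→L: (11.5)(15) − (3)(-8) = 196.5
L→M: (3)(-2.5) − (-6.5)(15) = 90
M→J: (-6.5)(-11.5) − (-14)(-2.5) = 39.75
Σ = 570.5
Signed area = Σ/2 = 285.25 (positive ⇒ counter-clockwise traversal).

285.25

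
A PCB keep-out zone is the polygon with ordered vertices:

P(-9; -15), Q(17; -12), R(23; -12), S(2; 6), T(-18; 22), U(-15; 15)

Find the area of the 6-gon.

Apply the shoelace (surveyor's) formula: 2A = Σ (x_i·y_{i+1} − x_{i+1}·y_i), indices taken mod 6.
P→Q: (-9)(-12) − (17)(-15) = 363
Q→R: (17)(-12) − (23)(-12) = 72
R→S: (23)(6) − (2)(-12) = 162
S→T: (2)(22) − (-18)(6) = 152
T→U: (-18)(15) − (-15)(22) = 60
U→P: (-15)(-15) − (-9)(15) = 360
Σ = 1169
Area = |Σ|/2 = 584.5.

584.5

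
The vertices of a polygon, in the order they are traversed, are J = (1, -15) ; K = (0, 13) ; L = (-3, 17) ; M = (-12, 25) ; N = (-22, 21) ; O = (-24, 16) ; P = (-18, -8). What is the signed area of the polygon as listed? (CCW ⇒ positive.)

Σ = (13) + (39) + (129) + (298) + (152) + (480) + (278) = 1389
Signed area = Σ/2 = 694.5 (positive ⇒ counter-clockwise traversal).

694.5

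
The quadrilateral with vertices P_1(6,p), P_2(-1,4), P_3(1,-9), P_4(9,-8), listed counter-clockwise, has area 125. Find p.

The doubled signed area Σ (x_i y_{i+1} − x_{i+1} y_i) is linear in p.
With p=0 it equals 150; the coefficient of p is 10 (from the two edges through P_1).
So 10·p + 150 = 2·125 = 250 ⇒ p = 10.

10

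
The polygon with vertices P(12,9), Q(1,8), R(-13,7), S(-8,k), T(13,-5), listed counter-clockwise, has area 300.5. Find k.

Write out the shoelace sum; only the two edges meeting at S involve k:
2·Area = [((-13)·k − (-8)·7) + ((-8)·(-5) − 13·k)] + 375
       = -26·k + 471 = 601
⇒ k = -5.

-5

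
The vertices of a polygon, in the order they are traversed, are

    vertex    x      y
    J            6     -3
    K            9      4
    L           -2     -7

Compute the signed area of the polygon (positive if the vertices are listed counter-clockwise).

Apply the surveyor's formula: 2A = Σ (x_i·y_{i+1} − x_{i+1}·y_i), indices taken mod 3.
Cross-terms: 51, -55, 48  ⇒  Σ = 44
Signed area = Σ/2 = 22 (positive ⇒ counter-clockwise traversal).

22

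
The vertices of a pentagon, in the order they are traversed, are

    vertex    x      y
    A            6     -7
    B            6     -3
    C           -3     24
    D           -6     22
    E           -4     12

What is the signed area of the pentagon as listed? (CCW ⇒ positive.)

A→B: (6)(-3) − (6)(-7) = 24
B→C: (6)(24) − (-3)(-3) = 135
C→D: (-3)(22) − (-6)(24) = 78
D→E: (-6)(12) − (-4)(22) = 16
E→A: (-4)(-7) − (6)(12) = -44
Σ = 209
Signed area = Σ/2 = 104.5 (positive ⇒ counter-clockwise traversal).

104.5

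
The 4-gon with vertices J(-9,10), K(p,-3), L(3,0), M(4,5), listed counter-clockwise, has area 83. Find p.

The doubled signed area Σ (x_i y_{i+1} − x_{i+1} y_i) is linear in p.
With p=0 it equals 136; the coefficient of p is -10 (from the two edges through K).
So -10·p + 136 = 2·83 = 166 ⇒ p = -3.

-3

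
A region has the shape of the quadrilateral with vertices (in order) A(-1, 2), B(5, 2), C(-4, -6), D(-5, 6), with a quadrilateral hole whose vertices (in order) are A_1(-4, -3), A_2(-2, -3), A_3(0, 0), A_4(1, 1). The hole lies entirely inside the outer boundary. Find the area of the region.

42.5

Outer boundary:
Σ = (-12) + (-22) + (-54) + (-4) = -92
Area = |Σ|/2 = 46.
Hole:
Apply the shoelace (surveyor's) formula: 2A = Σ (x_i·y_{i+1} − x_{i+1}·y_i), indices taken mod 4.
Σ = (6) + (0) + (0) + (1) = 7
Area = |Σ|/2 = 3.5.
Net area = 46 − 3.5 = 42.5.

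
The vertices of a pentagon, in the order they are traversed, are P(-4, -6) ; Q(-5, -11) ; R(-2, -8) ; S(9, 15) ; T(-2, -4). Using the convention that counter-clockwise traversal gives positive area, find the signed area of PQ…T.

32

Apply the surveyor's formula: 2A = Σ (x_i·y_{i+1} − x_{i+1}·y_i), indices taken mod 5.
Σ = (14) + (18) + (42) + (-6) + (-4) = 64
Signed area = Σ/2 = 32 (positive ⇒ counter-clockwise traversal).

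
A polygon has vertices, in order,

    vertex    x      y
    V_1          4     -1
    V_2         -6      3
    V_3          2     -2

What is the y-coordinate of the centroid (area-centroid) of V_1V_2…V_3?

Apply the shoelace (surveyor's) formula. First the cross-terms c_i = x_i·y_{i+1} − x_{i+1}·y_i:
  6, 6, 6  ⇒  2A = 18, A = 9.
Then Σ (y_i + y_{i+1})·c_i = 0, so ȳ = 0 / (6·9) = 0.

0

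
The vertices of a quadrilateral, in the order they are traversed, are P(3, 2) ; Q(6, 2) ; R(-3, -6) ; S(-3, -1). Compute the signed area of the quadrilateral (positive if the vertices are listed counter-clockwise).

-27

Apply the shoelace (surveyor's) formula: 2A = Σ (x_i·y_{i+1} − x_{i+1}·y_i), indices taken mod 4.
Σ = (-6) + (-30) + (-15) + (-3) = -54
Signed area = Σ/2 = -27 (negative ⇒ clockwise traversal).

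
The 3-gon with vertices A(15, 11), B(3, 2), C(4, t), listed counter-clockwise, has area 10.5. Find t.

Write out the shoelace sum; only the two edges meeting at C involve t:
2·Area = [(3·t − 4·2) + (4·11 − 15·t)] + -3
       = -12·t + 33 = 21
⇒ t = 1.

1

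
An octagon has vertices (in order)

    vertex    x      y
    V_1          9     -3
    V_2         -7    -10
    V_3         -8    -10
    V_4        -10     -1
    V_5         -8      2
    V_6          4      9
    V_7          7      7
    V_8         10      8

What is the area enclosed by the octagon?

Apply the surveyor's formula: 2A = Σ (x_i·y_{i+1} − x_{i+1}·y_i), indices taken mod 8.
V_1→V_2: (9)(-10) − (-7)(-3) = -111
V_2→V_3: (-7)(-10) − (-8)(-10) = -10
V_3→V_4: (-8)(-1) − (-10)(-10) = -92
V_4→V_5: (-10)(2) − (-8)(-1) = -28
V_5→V_6: (-8)(9) − (4)(2) = -80
V_6→V_7: (4)(7) − (7)(9) = -35
V_7→V_8: (7)(8) − (10)(7) = -14
V_8→V_1: (10)(-3) − (9)(8) = -102
Σ = -472
Area = |Σ|/2 = 236.

236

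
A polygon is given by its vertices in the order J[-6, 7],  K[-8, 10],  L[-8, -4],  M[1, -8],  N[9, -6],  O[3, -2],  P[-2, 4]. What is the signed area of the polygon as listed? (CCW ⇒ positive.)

130

J→K: (-6)(10) − (-8)(7) = -4
K→L: (-8)(-4) − (-8)(10) = 112
L→M: (-8)(-8) − (1)(-4) = 68
M→N: (1)(-6) − (9)(-8) = 66
N→O: (9)(-2) − (3)(-6) = 0
O→P: (3)(4) − (-2)(-2) = 8
P→J: (-2)(7) − (-6)(4) = 10
Σ = 260
Signed area = Σ/2 = 130 (positive ⇒ counter-clockwise traversal).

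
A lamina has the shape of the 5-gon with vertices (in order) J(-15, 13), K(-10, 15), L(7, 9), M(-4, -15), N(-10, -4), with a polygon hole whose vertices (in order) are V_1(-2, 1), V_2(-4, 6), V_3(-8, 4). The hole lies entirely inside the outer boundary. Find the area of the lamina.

Outer boundary:
Σ = (-95) + (-195) + (-69) + (-134) + (-190) = -683
Area = |Σ|/2 = 341.5.
Hole:
Apply the shoelace formula: 2A = Σ (x_i·y_{i+1} − x_{i+1}·y_i), indices taken mod 3.
Cross-terms: -8, 32, 0  ⇒  Σ = 24
Area = |Σ|/2 = 12.
Net area = 341.5 − 12 = 329.5.

329.5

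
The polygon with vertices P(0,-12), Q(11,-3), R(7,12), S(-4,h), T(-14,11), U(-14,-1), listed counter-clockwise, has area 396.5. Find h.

8

Write out the shoelace sum; only the two edges meeting at S involve h:
2·Area = [(7·h − (-4)·12) + ((-4)·11 − (-14)·h)] + 621
       = 21·h + 625 = 793
⇒ h = 8.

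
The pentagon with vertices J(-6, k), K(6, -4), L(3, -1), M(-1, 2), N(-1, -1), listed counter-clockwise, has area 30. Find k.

-4

The doubled signed area Σ (x_i y_{i+1} − x_{i+1} y_i) is linear in k.
With k=0 it equals 32; the coefficient of k is -7 (from the two edges through J).
So -7·k + 32 = 2·30 = 60 ⇒ k = -4.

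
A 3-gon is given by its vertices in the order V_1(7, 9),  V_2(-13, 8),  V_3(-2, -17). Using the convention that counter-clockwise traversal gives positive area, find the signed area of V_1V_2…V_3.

V_1→V_2: (7)(8) − (-13)(9) = 173
V_2→V_3: (-13)(-17) − (-2)(8) = 237
V_3→V_1: (-2)(9) − (7)(-17) = 101
Σ = 511
Signed area = Σ/2 = 255.5 (positive ⇒ counter-clockwise traversal).

255.5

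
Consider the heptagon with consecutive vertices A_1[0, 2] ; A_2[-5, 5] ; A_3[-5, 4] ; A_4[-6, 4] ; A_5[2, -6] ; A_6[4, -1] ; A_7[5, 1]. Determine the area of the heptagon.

Apply Gauss's area formula: 2A = Σ (x_i·y_{i+1} − x_{i+1}·y_i), indices taken mod 7.
Σ = (10) + (5) + (4) + (28) + (22) + (9) + (10) = 88
Area = |Σ|/2 = 44.

44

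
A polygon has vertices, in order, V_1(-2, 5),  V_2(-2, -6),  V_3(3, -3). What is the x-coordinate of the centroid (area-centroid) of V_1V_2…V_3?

-1/3

Apply Gauss's area formula. First the cross-terms c_i = x_i·y_{i+1} − x_{i+1}·y_i:
  22, 24, 9  ⇒  2A = 55, A = 27.5.
Then Σ (x_i + x_{i+1})·c_i = -55, so x̄ = -55 / (6·27.5) = -1/3.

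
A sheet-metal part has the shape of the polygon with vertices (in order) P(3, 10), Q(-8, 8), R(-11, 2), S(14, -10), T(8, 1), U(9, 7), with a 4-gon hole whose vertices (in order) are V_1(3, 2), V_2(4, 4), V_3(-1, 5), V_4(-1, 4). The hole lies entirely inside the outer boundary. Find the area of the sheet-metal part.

226.5

Outer boundary:
P→Q: (3)(8) − (-8)(10) = 104
Q→R: (-8)(2) − (-11)(8) = 72
R→S: (-11)(-10) − (14)(2) = 82
S→T: (14)(1) − (8)(-10) = 94
T→U: (8)(7) − (9)(1) = 47
U→P: (9)(10) − (3)(7) = 69
Σ = 468
Area = |Σ|/2 = 234.
Hole:
Cross-terms: 4, 24, 1, -14  ⇒  Σ = 15
Area = |Σ|/2 = 7.5.
Net area = 234 − 7.5 = 226.5.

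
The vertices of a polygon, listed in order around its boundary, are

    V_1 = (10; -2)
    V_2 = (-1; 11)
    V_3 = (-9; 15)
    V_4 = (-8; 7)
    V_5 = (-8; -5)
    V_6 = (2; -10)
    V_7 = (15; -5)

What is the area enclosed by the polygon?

297.5

Σ = (108) + (84) + (57) + (96) + (90) + (140) + (20) = 595
Area = |Σ|/2 = 297.5.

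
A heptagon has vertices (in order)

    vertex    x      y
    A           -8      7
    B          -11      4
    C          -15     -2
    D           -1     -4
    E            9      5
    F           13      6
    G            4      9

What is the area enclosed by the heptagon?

199

Σ = (45) + (82) + (58) + (31) + (-11) + (93) + (100) = 398
Area = |Σ|/2 = 199.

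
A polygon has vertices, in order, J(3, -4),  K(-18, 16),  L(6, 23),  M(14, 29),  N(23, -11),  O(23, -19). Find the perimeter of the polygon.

138

|JK| = √((-21)² + (20)²) = √841 = 29
|KL| = √((24)² + (7)²) = √625 = 25
|LM| = √((8)² + (6)²) = √100 = 10
|MN| = √((9)² + (-40)²) = √1681 = 41
|NO| = √((0)² + (-8)²) = √64 = 8
|OJ| = √((-20)² + (15)²) = √625 = 25
Perimeter = 29 + 25 + 10 + 41 + 8 + 25 = 138.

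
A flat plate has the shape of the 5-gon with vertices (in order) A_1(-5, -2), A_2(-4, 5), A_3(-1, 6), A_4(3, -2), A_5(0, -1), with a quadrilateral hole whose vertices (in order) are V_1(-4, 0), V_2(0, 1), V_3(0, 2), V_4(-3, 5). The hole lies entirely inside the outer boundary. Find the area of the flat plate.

27

Outer boundary:
Σ = (-33) + (-19) + (-16) + (-3) + (-5) = -76
Area = |Σ|/2 = 38.
Hole:
Cross-terms: -4, 0, 6, 20  ⇒  Σ = 22
Area = |Σ|/2 = 11.
Net area = 38 − 11 = 27.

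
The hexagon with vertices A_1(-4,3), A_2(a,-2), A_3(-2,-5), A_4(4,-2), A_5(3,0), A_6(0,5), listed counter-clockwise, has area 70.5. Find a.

-9

The doubled signed area Σ (x_i y_{i+1} − x_{i+1} y_i) is linear in a.
With a=0 it equals 69; the coefficient of a is -8 (from the two edges through A_2).
So -8·a + 69 = 2·70.5 = 141 ⇒ a = -9.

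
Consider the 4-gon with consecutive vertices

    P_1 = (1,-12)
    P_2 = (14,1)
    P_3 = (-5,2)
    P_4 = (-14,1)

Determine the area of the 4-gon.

P_1→P_2: (1)(1) − (14)(-12) = 169
P_2→P_3: (14)(2) − (-5)(1) = 33
P_3→P_4: (-5)(1) − (-14)(2) = 23
P_4→P_1: (-14)(-12) − (1)(1) = 167
Σ = 392
Area = |Σ|/2 = 196.

196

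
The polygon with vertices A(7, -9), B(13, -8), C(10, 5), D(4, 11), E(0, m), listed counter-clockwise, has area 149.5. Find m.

Write out the shoelace sum; only the two edges meeting at E involve m:
2·Area = [(4·m − 0·11) + (0·(-9) − 7·m)] + 296
       = -3·m + 296 = 299
⇒ m = -1.

-1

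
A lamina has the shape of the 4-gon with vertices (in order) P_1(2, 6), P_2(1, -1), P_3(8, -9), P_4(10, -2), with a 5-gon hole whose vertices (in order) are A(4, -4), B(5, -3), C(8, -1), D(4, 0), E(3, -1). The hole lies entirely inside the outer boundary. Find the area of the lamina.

Outer boundary:
Cross-terms: -8, -1, 74, 64  ⇒  Σ = 129
Area = |Σ|/2 = 64.5.
Hole:
Apply Gauss's area formula: 2A = Σ (x_i·y_{i+1} − x_{i+1}·y_i), indices taken mod 5.
Σ = (8) + (19) + (4) + (-4) + (-8) = 19
Area = |Σ|/2 = 9.5.
Net area = 64.5 − 9.5 = 55.

55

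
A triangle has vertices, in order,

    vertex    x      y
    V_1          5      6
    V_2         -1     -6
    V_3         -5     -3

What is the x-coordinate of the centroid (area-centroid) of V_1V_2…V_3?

-1/3

Apply Gauss's area formula. First the cross-terms c_i = x_i·y_{i+1} − x_{i+1}·y_i:
  -24, -27, -15  ⇒  2A = -66, A = -33.
Then Σ (x_i + x_{i+1})·c_i = 66, so x̄ = 66 / (6·(-33)) = -1/3.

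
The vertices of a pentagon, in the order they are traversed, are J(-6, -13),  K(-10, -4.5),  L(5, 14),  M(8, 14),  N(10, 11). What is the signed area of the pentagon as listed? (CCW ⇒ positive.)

Cross-terms: -103, -117.5, -42, -52, -64  ⇒  Σ = -378.5
Signed area = Σ/2 = -189.25 (negative ⇒ clockwise traversal).

-189.25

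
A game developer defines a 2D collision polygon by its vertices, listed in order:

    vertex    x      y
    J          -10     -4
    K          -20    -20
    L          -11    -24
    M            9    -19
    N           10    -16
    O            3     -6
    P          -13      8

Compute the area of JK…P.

Apply Gauss's area formula: 2A = Σ (x_i·y_{i+1} − x_{i+1}·y_i), indices taken mod 7.
Σ = (120) + (260) + (425) + (46) + (-12) + (-54) + (132) = 917
Area = |Σ|/2 = 458.5.

458.5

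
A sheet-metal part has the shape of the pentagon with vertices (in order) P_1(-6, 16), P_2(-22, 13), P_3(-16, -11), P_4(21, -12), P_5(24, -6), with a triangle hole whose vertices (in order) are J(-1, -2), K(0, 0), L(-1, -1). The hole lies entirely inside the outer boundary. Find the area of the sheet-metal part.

Outer boundary:
Apply the surveyor's formula: 2A = Σ (x_i·y_{i+1} − x_{i+1}·y_i), indices taken mod 5.
P_1→P_2: (-6)(13) − (-22)(16) = 274
P_2→P_3: (-22)(-11) − (-16)(13) = 450
P_3→P_4: (-16)(-12) − (21)(-11) = 423
P_4→P_5: (21)(-6) − (24)(-12) = 162
P_5→P_1: (24)(16) − (-6)(-6) = 348
Σ = 1657
Area = |Σ|/2 = 828.5.
Hole:
Apply Gauss's area formula: 2A = Σ (x_i·y_{i+1} − x_{i+1}·y_i), indices taken mod 3.
Σ = (0) + (0) + (1) = 1
Area = |Σ|/2 = 0.5.
Net area = 828.5 − 0.5 = 828.

828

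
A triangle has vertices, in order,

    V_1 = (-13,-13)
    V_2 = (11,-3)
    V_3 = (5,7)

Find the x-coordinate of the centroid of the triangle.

Apply the shoelace (surveyor's) formula. First the cross-terms c_i = x_i·y_{i+1} − x_{i+1}·y_i:
  182, 92, 26  ⇒  2A = 300, A = 150.
Then Σ (x_i + x_{i+1})·c_i = 900, so x̄ = 900 / (6·150) = 1.

1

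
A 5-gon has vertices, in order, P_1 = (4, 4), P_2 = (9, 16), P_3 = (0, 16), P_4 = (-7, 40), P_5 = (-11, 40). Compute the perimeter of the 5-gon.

90

|P_1P_2| = √((5)² + (12)²) = √169 = 13
|P_2P_3| = √((-9)² + (0)²) = √81 = 9
|P_3P_4| = √((-7)² + (24)²) = √625 = 25
|P_4P_5| = √((-4)² + (0)²) = √16 = 4
|P_5P_1| = √((15)² + (-36)²) = √1521 = 39
Perimeter = 13 + 9 + 25 + 4 + 39 = 90.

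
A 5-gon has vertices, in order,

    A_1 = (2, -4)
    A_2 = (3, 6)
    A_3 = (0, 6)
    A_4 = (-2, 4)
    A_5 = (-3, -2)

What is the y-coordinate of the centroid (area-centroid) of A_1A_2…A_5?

Apply the shoelace formula. First the cross-terms c_i = x_i·y_{i+1} − x_{i+1}·y_i:
  24, 18, 12, 16, 16  ⇒  2A = 86, A = 43.
Then Σ (y_i + y_{i+1})·c_i = 320, so ȳ = 320 / (6·43) = 160/129.

160/129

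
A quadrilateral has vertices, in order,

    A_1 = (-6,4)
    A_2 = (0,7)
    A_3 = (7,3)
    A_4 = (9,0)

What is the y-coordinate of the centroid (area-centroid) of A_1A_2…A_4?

Apply the shoelace (surveyor's) formula. First the cross-terms c_i = x_i·y_{i+1} − x_{i+1}·y_i:
  -42, -49, -27, 36  ⇒  2A = -82, A = -41.
Then Σ (y_i + y_{i+1})·c_i = -889, so ȳ = -889 / (6·(-41)) = 889/246.

889/246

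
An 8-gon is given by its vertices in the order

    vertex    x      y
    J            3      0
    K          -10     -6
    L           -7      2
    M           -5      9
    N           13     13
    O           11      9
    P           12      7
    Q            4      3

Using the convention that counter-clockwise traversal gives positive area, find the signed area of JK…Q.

-186.5

Apply Gauss's area formula: 2A = Σ (x_i·y_{i+1} − x_{i+1}·y_i), indices taken mod 8.
Σ = (-18) + (-62) + (-53) + (-182) + (-26) + (-31) + (8) + (-9) = -373
Signed area = Σ/2 = -186.5 (negative ⇒ clockwise traversal).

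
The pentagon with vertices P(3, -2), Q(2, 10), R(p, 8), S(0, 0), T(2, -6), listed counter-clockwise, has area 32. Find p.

Write out the shoelace sum; only the two edges meeting at R involve p:
2·Area = [(2·8 − p·10) + (p·0 − 0·8)] + 48
       = -10·p + 64 = 64
⇒ p = 0.

0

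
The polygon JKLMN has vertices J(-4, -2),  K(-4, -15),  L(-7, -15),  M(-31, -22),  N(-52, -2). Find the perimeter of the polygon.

|JK| = √((0)² + (-13)²) = √169 = 13
|KL| = √((-3)² + (0)²) = √9 = 3
|LM| = √((-24)² + (-7)²) = √625 = 25
|MN| = √((-21)² + (20)²) = √841 = 29
|NJ| = √((48)² + (0)²) = √2304 = 48
Perimeter = 13 + 3 + 25 + 29 + 48 = 118.

118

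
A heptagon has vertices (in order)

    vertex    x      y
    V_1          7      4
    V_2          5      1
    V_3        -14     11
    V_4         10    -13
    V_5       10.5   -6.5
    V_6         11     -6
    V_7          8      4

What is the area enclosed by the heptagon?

152

Apply the surveyor's formula: 2A = Σ (x_i·y_{i+1} − x_{i+1}·y_i), indices taken mod 7.
Cross-terms: -13, 69, 72, 71.5, 8.5, 92, 4  ⇒  Σ = 304
Area = |Σ|/2 = 152.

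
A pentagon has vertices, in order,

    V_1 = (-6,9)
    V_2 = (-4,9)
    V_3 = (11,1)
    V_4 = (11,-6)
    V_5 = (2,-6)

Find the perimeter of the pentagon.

|V_1V_2| = √((2)² + (0)²) = √4 = 2
|V_2V_3| = √((15)² + (-8)²) = √289 = 17
|V_3V_4| = √((0)² + (-7)²) = √49 = 7
|V_4V_5| = √((-9)² + (0)²) = √81 = 9
|V_5V_1| = √((-8)² + (15)²) = √289 = 17
Perimeter = 2 + 17 + 7 + 9 + 17 = 52.

52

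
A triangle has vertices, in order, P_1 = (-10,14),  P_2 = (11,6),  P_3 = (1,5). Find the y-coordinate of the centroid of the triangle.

25/3

Apply Gauss's area formula. First the cross-terms c_i = x_i·y_{i+1} − x_{i+1}·y_i:
  -214, 49, 64  ⇒  2A = -101, A = -50.5.
Then Σ (y_i + y_{i+1})·c_i = -2525, so ȳ = -2525 / (6·(-50.5)) = 25/3.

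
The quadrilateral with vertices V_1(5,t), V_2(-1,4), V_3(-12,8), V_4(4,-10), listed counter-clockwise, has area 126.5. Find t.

Write out the shoelace sum; only the two edges meeting at V_1 involve t:
2·Area = [(4·t − 5·(-10)) + (5·4 − (-1)·t)] + 128
       = 5·t + 198 = 253
⇒ t = 11.

11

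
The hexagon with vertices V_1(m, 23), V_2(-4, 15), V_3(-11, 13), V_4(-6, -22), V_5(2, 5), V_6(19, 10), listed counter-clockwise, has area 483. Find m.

13

The doubled signed area Σ (x_i y_{i+1} − x_{i+1} y_i) is linear in m.
With m=0 it equals 901; the coefficient of m is 5 (from the two edges through V_1).
So 5·m + 901 = 2·483 = 966 ⇒ m = 13.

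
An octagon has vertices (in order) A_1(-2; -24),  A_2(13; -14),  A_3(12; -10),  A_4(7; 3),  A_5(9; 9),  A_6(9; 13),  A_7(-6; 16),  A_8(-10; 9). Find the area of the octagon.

571

A_1→A_2: (-2)(-14) − (13)(-24) = 340
A_2→A_3: (13)(-10) − (12)(-14) = 38
A_3→A_4: (12)(3) − (7)(-10) = 106
A_4→A_5: (7)(9) − (9)(3) = 36
A_5→A_6: (9)(13) − (9)(9) = 36
A_6→A_7: (9)(16) − (-6)(13) = 222
A_7→A_8: (-6)(9) − (-10)(16) = 106
A_8→A_1: (-10)(-24) − (-2)(9) = 258
Σ = 1142
Area = |Σ|/2 = 571.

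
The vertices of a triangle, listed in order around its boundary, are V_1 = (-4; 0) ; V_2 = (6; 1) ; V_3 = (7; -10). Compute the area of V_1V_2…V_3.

Apply the shoelace formula: 2A = Σ (x_i·y_{i+1} − x_{i+1}·y_i), indices taken mod 3.
V_1→V_2: (-4)(1) − (6)(0) = -4
V_2→V_3: (6)(-10) − (7)(1) = -67
V_3→V_1: (7)(0) − (-4)(-10) = -40
Σ = -111
Area = |Σ|/2 = 55.5.

55.5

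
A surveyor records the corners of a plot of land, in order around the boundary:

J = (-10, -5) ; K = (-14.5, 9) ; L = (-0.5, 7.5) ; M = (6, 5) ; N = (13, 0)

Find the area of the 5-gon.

Σ = (-162.5) + (-104.25) + (-47.5) + (-65) + (-65) = -444.25
Area = |Σ|/2 = 222.125.

222.125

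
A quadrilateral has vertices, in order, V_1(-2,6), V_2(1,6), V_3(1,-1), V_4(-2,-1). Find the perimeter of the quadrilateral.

20

|V_1V_2| = √((3)² + (0)²) = √9 = 3
|V_2V_3| = √((0)² + (-7)²) = √49 = 7
|V_3V_4| = √((-3)² + (0)²) = √9 = 3
|V_4V_1| = √((0)² + (7)²) = √49 = 7
Perimeter = 3 + 7 + 3 + 7 = 20.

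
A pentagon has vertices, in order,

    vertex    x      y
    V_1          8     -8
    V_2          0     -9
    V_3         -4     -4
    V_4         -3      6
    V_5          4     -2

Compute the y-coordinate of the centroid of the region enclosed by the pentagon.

Apply the shoelace formula. First the cross-terms c_i = x_i·y_{i+1} − x_{i+1}·y_i:
  -72, -36, -36, -18, -16  ⇒  2A = -178, A = -89.
Then Σ (y_i + y_{i+1})·c_i = 1708, so ȳ = 1708 / (6·(-89)) = -854/267.

-854/267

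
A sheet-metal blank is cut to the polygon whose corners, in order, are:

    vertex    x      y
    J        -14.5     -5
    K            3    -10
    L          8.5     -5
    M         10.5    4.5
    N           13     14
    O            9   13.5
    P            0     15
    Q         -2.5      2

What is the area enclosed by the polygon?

336.375

Apply the shoelace formula: 2A = Σ (x_i·y_{i+1} − x_{i+1}·y_i), indices taken mod 8.
J→K: (-14.5)(-10) − (3)(-5) = 160
K→L: (3)(-5) − (8.5)(-10) = 70
L→M: (8.5)(4.5) − (10.5)(-5) = 90.75
M→N: (10.5)(14) − (13)(4.5) = 88.5
N→O: (13)(13.5) − (9)(14) = 49.5
O→P: (9)(15) − (0)(13.5) = 135
P→Q: (0)(2) − (-2.5)(15) = 37.5
Q→J: (-2.5)(-5) − (-14.5)(2) = 41.5
Σ = 672.75
Area = |Σ|/2 = 336.375.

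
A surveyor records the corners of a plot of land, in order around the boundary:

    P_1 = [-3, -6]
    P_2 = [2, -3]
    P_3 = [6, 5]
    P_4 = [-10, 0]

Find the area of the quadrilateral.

79.5

Σ = (21) + (28) + (50) + (60) = 159
Area = |Σ|/2 = 79.5.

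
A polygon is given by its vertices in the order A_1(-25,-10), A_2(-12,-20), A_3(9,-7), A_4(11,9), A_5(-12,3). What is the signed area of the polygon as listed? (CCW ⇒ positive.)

Apply the shoelace (surveyor's) formula: 2A = Σ (x_i·y_{i+1} − x_{i+1}·y_i), indices taken mod 5.
Σ = (380) + (264) + (158) + (141) + (195) = 1138
Signed area = Σ/2 = 569 (positive ⇒ counter-clockwise traversal).

569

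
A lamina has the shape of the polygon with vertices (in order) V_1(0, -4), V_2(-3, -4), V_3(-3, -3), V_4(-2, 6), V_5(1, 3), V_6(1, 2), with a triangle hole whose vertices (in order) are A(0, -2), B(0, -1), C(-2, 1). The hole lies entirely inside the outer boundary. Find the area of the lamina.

27

Outer boundary:
Apply the surveyor's formula: 2A = Σ (x_i·y_{i+1} − x_{i+1}·y_i), indices taken mod 6.
Σ = (-12) + (-3) + (-24) + (-12) + (-1) + (-4) = -56
Area = |Σ|/2 = 28.
Hole:
Apply the shoelace formula: 2A = Σ (x_i·y_{i+1} − x_{i+1}·y_i), indices taken mod 3.
A→B: (0)(-1) − (0)(-2) = 0
B→C: (0)(1) − (-2)(-1) = -2
C→A: (-2)(-2) − (0)(1) = 4
Σ = 2
Area = |Σ|/2 = 1.
Net area = 28 − 1 = 27.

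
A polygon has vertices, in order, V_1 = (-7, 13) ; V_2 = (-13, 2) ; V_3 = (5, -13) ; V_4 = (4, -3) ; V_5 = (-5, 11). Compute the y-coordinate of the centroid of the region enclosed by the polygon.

Apply the surveyor's formula. First the cross-terms c_i = x_i·y_{i+1} − x_{i+1}·y_i:
  155, 159, 37, 29, 12  ⇒  2A = 392, A = 196.
Then Σ (y_i + y_{i+1})·c_i = 504, so ȳ = 504 / (6·196) = 3/7.

3/7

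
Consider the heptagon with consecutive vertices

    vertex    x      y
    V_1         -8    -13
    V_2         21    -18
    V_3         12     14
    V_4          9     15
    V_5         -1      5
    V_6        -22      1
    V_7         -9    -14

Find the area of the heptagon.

Cross-terms: 417, 510, 54, 60, 109, 317, 5  ⇒  Σ = 1472
Area = |Σ|/2 = 736.

736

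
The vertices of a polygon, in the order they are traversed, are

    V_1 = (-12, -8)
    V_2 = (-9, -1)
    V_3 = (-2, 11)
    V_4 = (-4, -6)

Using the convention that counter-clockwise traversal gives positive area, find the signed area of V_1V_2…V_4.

-72.5

Apply the surveyor's formula: 2A = Σ (x_i·y_{i+1} − x_{i+1}·y_i), indices taken mod 4.
V_1→V_2: (-12)(-1) − (-9)(-8) = -60
V_2→V_3: (-9)(11) − (-2)(-1) = -101
V_3→V_4: (-2)(-6) − (-4)(11) = 56
V_4→V_1: (-4)(-8) − (-12)(-6) = -40
Σ = -145
Signed area = Σ/2 = -72.5 (negative ⇒ clockwise traversal).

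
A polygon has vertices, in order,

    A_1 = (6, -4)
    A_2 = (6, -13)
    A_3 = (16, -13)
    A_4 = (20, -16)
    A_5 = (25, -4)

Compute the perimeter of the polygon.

|A_1A_2| = √((0)² + (-9)²) = √81 = 9
|A_2A_3| = √((10)² + (0)²) = √100 = 10
|A_3A_4| = √((4)² + (-3)²) = √25 = 5
|A_4A_5| = √((5)² + (12)²) = √169 = 13
|A_5A_1| = √((-19)² + (0)²) = √361 = 19
Perimeter = 9 + 10 + 5 + 13 + 19 = 56.

56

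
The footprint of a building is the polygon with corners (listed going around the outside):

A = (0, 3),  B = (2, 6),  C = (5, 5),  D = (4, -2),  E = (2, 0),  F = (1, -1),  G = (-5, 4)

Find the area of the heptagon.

35

Σ = (-6) + (-20) + (-30) + (4) + (-2) + (-1) + (-15) = -70
Area = |Σ|/2 = 35.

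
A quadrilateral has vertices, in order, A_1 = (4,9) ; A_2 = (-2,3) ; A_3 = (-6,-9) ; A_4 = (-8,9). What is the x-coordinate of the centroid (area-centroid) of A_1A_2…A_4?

-82/21

Apply the shoelace (surveyor's) formula. First the cross-terms c_i = x_i·y_{i+1} − x_{i+1}·y_i:
  30, 36, -126, -108  ⇒  2A = -168, A = -84.
Then Σ (x_i + x_{i+1})·c_i = 1968, so x̄ = 1968 / (6·(-84)) = -82/21.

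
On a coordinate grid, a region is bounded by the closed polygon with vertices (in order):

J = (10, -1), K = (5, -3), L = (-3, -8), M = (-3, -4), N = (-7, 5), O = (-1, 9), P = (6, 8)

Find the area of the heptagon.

167.5

Apply the shoelace (surveyor's) formula: 2A = Σ (x_i·y_{i+1} − x_{i+1}·y_i), indices taken mod 7.
Cross-terms: -25, -49, -12, -43, -58, -62, -86  ⇒  Σ = -335
Area = |Σ|/2 = 167.5.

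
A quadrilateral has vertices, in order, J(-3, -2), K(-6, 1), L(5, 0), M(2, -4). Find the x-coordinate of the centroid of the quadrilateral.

-2/21

Apply Gauss's area formula. First the cross-terms c_i = x_i·y_{i+1} − x_{i+1}·y_i:
  -15, -5, -20, -16  ⇒  2A = -56, A = -28.
Then Σ (x_i + x_{i+1})·c_i = 16, so x̄ = 16 / (6·(-28)) = -2/21.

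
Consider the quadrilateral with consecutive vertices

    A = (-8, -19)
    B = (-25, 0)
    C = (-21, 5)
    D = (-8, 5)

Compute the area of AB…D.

Apply Gauss's area formula: 2A = Σ (x_i·y_{i+1} − x_{i+1}·y_i), indices taken mod 4.
A→B: (-8)(0) − (-25)(-19) = -475
B→C: (-25)(5) − (-21)(0) = -125
C→D: (-21)(5) − (-8)(5) = -65
D→A: (-8)(-19) − (-8)(5) = 192
Σ = -473
Area = |Σ|/2 = 236.5.

236.5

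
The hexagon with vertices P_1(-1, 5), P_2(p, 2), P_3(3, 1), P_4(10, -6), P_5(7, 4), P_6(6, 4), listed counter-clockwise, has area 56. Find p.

-7

The doubled signed area Σ (x_i y_{i+1} − x_{i+1} y_i) is linear in p.
With p=0 it equals 84; the coefficient of p is -4 (from the two edges through P_2).
So -4·p + 84 = 2·56 = 112 ⇒ p = -7.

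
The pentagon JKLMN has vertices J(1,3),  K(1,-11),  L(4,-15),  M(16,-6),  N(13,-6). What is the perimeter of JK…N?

52

|JK| = √((0)² + (-14)²) = √196 = 14
|KL| = √((3)² + (-4)²) = √25 = 5
|LM| = √((12)² + (9)²) = √225 = 15
|MN| = √((-3)² + (0)²) = √9 = 3
|NJ| = √((-12)² + (9)²) = √225 = 15
Perimeter = 14 + 5 + 15 + 3 + 15 = 52.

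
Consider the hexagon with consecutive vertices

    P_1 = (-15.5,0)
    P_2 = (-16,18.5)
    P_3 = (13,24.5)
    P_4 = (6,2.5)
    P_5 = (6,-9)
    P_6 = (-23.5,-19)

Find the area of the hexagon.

Apply Gauss's area formula: 2A = Σ (x_i·y_{i+1} − x_{i+1}·y_i), indices taken mod 6.
P_1→P_2: (-15.5)(18.5) − (-16)(0) = -286.75
P_2→P_3: (-16)(24.5) − (13)(18.5) = -632.5
P_3→P_4: (13)(2.5) − (6)(24.5) = -114.5
P_4→P_5: (6)(-9) − (6)(2.5) = -69
P_5→P_6: (6)(-19) − (-23.5)(-9) = -325.5
P_6→P_1: (-23.5)(0) − (-15.5)(-19) = -294.5
Σ = -1722.75
Area = |Σ|/2 = 861.375.

861.375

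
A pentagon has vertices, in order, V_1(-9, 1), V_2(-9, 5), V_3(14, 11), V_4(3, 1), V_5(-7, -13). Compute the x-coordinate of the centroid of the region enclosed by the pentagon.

-398/285

Apply the shoelace (surveyor's) formula. First the cross-terms c_i = x_i·y_{i+1} − x_{i+1}·y_i:
  -36, -169, -19, -32, -124  ⇒  2A = -380, A = -190.
Then Σ (x_i + x_{i+1})·c_i = 1592, so x̄ = 1592 / (6·(-190)) = -398/285.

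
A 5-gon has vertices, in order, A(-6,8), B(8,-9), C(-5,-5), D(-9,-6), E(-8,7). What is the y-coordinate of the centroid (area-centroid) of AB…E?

Apply the shoelace formula. First the cross-terms c_i = x_i·y_{i+1} − x_{i+1}·y_i:
  -10, -85, -15, -111, -22  ⇒  2A = -243, A = -121.5.
Then Σ (y_i + y_{i+1})·c_i = 924, so ȳ = 924 / (6·(-121.5)) = -308/243.

-308/243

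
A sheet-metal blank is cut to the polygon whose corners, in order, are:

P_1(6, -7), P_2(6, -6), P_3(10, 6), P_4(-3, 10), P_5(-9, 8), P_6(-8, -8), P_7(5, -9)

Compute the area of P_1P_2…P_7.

Apply the surveyor's formula: 2A = Σ (x_i·y_{i+1} − x_{i+1}·y_i), indices taken mod 7.
P_1→P_2: (6)(-6) − (6)(-7) = 6
P_2→P_3: (6)(6) − (10)(-6) = 96
P_3→P_4: (10)(10) − (-3)(6) = 118
P_4→P_5: (-3)(8) − (-9)(10) = 66
P_5→P_6: (-9)(-8) − (-8)(8) = 136
P_6→P_7: (-8)(-9) − (5)(-8) = 112
P_7→P_1: (5)(-7) − (6)(-9) = 19
Σ = 553
Area = |Σ|/2 = 276.5.

276.5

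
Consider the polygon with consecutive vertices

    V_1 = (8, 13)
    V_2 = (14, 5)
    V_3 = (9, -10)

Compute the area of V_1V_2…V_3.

65

Apply the shoelace (surveyor's) formula: 2A = Σ (x_i·y_{i+1} − x_{i+1}·y_i), indices taken mod 3.
Σ = (-142) + (-185) + (197) = -130
Area = |Σ|/2 = 65.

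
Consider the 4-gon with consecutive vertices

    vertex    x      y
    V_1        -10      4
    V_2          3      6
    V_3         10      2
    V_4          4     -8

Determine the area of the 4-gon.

139

Cross-terms: -72, -54, -88, -64  ⇒  Σ = -278
Area = |Σ|/2 = 139.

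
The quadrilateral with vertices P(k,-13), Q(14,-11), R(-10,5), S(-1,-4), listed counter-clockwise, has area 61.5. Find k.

Write out the shoelace sum; only the two edges meeting at P involve k:
2·Area = [((-1)·(-13) − k·(-4)) + (k·(-11) − 14·(-13))] + 5
       = -7·k + 200 = 123
⇒ k = 11.

11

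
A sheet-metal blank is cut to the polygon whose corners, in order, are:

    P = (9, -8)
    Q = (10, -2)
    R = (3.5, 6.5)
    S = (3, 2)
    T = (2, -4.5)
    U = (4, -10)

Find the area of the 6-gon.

80

Apply the surveyor's formula: 2A = Σ (x_i·y_{i+1} − x_{i+1}·y_i), indices taken mod 6.
Σ = (62) + (72) + (-12.5) + (-17.5) + (-2) + (58) = 160
Area = |Σ|/2 = 80.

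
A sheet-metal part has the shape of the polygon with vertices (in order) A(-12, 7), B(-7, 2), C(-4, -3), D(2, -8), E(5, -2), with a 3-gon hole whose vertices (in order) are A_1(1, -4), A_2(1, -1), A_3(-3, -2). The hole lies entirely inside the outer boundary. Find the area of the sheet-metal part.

63.5

Outer boundary:
Cross-terms: 25, 29, 38, 36, 11  ⇒  Σ = 139
Area = |Σ|/2 = 69.5.
Hole:
Cross-terms: 3, -5, 14  ⇒  Σ = 12
Area = |Σ|/2 = 6.
Net area = 69.5 − 6 = 63.5.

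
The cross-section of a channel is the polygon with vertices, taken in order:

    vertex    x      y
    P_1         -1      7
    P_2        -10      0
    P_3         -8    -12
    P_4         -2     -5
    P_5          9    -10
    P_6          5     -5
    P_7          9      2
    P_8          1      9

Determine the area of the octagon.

Apply the shoelace formula: 2A = Σ (x_i·y_{i+1} − x_{i+1}·y_i), indices taken mod 8.
Cross-terms: 70, 120, 16, 65, 5, 55, 79, 16  ⇒  Σ = 426
Area = |Σ|/2 = 213.

213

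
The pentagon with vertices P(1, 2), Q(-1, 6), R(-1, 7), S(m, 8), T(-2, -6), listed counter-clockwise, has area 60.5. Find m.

-8

Write out the shoelace sum; only the two edges meeting at S involve m:
2·Area = [((-1)·8 − m·7) + (m·(-6) − (-2)·8)] + 9
       = -13·m + 17 = 121
⇒ m = -8.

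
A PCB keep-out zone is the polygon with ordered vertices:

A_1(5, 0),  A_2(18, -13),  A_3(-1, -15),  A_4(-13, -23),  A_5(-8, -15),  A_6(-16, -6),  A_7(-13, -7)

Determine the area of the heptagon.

Cross-terms: -65, -283, -172, 11, -192, 34, 35  ⇒  Σ = -632
Area = |Σ|/2 = 316.

316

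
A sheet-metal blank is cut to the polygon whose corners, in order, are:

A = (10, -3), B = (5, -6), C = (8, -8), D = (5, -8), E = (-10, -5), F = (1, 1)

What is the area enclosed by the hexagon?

92

Apply the shoelace formula: 2A = Σ (x_i·y_{i+1} − x_{i+1}·y_i), indices taken mod 6.
A→B: (10)(-6) − (5)(-3) = -45
B→C: (5)(-8) − (8)(-6) = 8
C→D: (8)(-8) − (5)(-8) = -24
D→E: (5)(-5) − (-10)(-8) = -105
E→F: (-10)(1) − (1)(-5) = -5
F→A: (1)(-3) − (10)(1) = -13
Σ = -184
Area = |Σ|/2 = 92.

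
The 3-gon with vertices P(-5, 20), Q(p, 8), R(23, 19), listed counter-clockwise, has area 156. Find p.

19

Write out the shoelace sum; only the two edges meeting at Q involve p:
2·Area = [((-5)·8 − p·20) + (p·19 − 23·8)] + 555
       = -1·p + 331 = 312
⇒ p = 19.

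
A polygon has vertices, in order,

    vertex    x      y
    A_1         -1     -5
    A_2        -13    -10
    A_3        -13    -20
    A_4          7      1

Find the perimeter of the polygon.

|A_1A_2| = √((-12)² + (-5)²) = √169 = 13
|A_2A_3| = √((0)² + (-10)²) = √100 = 10
|A_3A_4| = √((20)² + (21)²) = √841 = 29
|A_4A_1| = √((-8)² + (-6)²) = √100 = 10
Perimeter = 13 + 10 + 29 + 10 = 62.

62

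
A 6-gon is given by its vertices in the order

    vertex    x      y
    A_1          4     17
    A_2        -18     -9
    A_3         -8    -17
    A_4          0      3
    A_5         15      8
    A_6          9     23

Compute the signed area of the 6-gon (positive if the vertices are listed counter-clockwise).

Cross-terms: 270, 234, -24, -45, 273, 61  ⇒  Σ = 769
Signed area = Σ/2 = 384.5 (positive ⇒ counter-clockwise traversal).

384.5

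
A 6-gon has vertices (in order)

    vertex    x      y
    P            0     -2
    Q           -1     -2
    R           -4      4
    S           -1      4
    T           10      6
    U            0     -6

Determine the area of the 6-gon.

Σ = (-2) + (-12) + (-12) + (-46) + (-60) + (0) = -132
Area = |Σ|/2 = 66.

66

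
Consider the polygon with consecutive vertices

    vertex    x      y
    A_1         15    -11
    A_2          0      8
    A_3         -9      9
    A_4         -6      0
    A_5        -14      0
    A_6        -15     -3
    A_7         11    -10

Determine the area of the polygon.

Apply the shoelace formula: 2A = Σ (x_i·y_{i+1} − x_{i+1}·y_i), indices taken mod 7.
Σ = (120) + (72) + (54) + (0) + (42) + (183) + (29) = 500
Area = |Σ|/2 = 250.

250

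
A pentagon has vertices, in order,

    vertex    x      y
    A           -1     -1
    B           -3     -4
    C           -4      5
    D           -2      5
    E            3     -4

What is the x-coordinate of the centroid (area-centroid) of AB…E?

-14/9

Apply the shoelace (surveyor's) formula. First the cross-terms c_i = x_i·y_{i+1} − x_{i+1}·y_i:
  1, -31, -10, -7, -7  ⇒  2A = -54, A = -27.
Then Σ (x_i + x_{i+1})·c_i = 252, so x̄ = 252 / (6·(-27)) = -14/9.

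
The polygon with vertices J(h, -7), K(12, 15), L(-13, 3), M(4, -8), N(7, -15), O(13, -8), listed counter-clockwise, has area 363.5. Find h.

12

The doubled signed area Σ (x_i y_{i+1} − x_{i+1} y_i) is linear in h.
With h=0 it equals 451; the coefficient of h is 23 (from the two edges through J).
So 23·h + 451 = 2·363.5 = 727 ⇒ h = 12.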